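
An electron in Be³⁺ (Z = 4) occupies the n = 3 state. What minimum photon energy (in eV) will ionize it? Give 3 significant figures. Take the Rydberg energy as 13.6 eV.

E_n = −13.6 Z²/n² = −217.6/n² eV for Z = 4.
E_3 = −217.6/9 = −24.2 eV, so ionization (to E = 0) requires 24.2 eV.

24.2 eV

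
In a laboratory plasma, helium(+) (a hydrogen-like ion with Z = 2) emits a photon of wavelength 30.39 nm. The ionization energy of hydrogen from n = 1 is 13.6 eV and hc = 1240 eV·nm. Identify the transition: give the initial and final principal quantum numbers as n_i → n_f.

n_i = 2, n_f = 1

The photon energy is ΔE = hc/λ = 1240 / 30.39 = 40.80 eV.
With Z = 2, ΔE = 54.40 × (1/n_f² − 1/n_i²), so 1/n_f² − 1/n_i² = 0.7501.
Trying n_f = 1 gives 1/n_i² = 0.2499, i.e. n_i ≈ 2; this pair matches.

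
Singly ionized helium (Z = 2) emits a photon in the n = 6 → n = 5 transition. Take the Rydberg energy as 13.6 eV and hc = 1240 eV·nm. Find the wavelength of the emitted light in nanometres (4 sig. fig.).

1865 nm

For Z = 2 the level energies scale as Z², so the effective Rydberg energy is 13.6 × 4 = 54.40 eV.
ΔE = 54.40 × (1/5² − 1/6²) = 54.40 × 0.01222 = 0.6649 eV.
λ = hc/ΔE = 1240 / 0.6649 = 1865 nm.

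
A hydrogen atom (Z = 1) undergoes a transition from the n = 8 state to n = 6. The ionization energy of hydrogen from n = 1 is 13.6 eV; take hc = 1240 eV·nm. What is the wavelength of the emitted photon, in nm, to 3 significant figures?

ΔE = 13.60 × (1/6² − 1/8²) = 13.60 × 0.01215 = 0.1653 eV.
λ = hc/ΔE = 1240 / 0.1653 = 7500 nm.

7500 nm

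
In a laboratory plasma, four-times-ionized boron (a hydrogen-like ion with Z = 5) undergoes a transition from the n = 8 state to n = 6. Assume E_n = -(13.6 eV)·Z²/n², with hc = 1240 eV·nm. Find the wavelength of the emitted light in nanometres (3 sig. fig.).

For Z = 5 the level energies scale as Z², so the effective Rydberg energy is 13.6 × 25 = 340.0 eV.
ΔE = 340.0 × (1/6² − 1/8²) = 340.0 × 0.01215 = 4.132 eV.
λ = hc/ΔE = 1240 / 4.132 = 300 nm.

300 nm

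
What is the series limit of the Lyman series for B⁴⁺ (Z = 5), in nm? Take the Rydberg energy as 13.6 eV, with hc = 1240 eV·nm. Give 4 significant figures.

The Lyman series has lower level n_f = 1; the series limit corresponds to n_i → ∞.
ΔE_max = 13.6 × 25 / 1² = 340.0 eV.
λ_min = 1240 / 340.0 = 3.647 nm.

3.647 nm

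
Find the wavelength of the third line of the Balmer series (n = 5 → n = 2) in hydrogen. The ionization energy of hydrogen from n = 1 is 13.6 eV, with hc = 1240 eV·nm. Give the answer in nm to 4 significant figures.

The Balmer series terminates on n_f = 2; the third line has n_i = 2+3 = 5.
ΔE = 13.60 × (1/2² − 1/5²) = 2.856 eV.
λ = 1240 / 2.856 = 434.2 nm.

434.2 nm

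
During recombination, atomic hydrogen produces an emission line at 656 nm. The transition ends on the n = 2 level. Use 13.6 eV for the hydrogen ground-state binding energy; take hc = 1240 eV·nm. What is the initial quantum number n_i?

n_i = 3

The photon energy is ΔE = hc/λ = 1240 / 656 = 1.890 eV.
With Z = 1, ΔE = 13.60 × (1/n_f² − 1/n_i²), so 1/n_f² − 1/n_i² = 0.1390.
With n_f = 2: 1/n_i² = 1/4 − 0.1390 = 0.1110, so n_i ≈ 3.00.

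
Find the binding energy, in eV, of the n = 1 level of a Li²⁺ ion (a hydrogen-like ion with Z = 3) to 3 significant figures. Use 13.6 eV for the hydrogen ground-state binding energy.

E_n = −13.6 Z²/n² = −122.4/n² eV for Z = 3.
E_1 = −122.4/1 = −122 eV, so ionization (to E = 0) requires 122 eV.

122 eV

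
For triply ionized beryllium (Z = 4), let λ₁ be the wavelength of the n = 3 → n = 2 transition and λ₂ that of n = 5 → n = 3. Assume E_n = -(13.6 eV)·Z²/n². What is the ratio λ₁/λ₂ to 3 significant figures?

0.512

λ ∝ 1/ΔE ∝ 1/(1/n_f² − 1/n_i²), and the Z² and hc factors cancel in the ratio.
λ₁/λ₂ = (1/3² − 1/5²)/(1/2² − 1/3²) = 0.07111/0.1389 = 0.512.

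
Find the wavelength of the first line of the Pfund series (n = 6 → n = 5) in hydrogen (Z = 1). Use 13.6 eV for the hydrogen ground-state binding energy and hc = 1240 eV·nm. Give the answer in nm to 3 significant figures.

The Pfund series terminates on n_f = 5; the first line has n_i = 5+1 = 6.
ΔE = 13.60 × (1/5² − 1/6²) = 0.1662 eV.
λ = 1240 / 0.1662 = 7460 nm.

7460 nm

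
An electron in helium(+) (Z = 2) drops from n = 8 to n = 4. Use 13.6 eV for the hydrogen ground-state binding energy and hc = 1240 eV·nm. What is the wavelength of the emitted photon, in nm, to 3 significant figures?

486 nm

For Z = 2 the level energies scale as Z², so the effective Rydberg energy is 13.6 × 4 = 54.40 eV.
ΔE = 54.40 × (1/4² − 1/8²) = 54.40 × 0.04688 = 2.550 eV.
λ = hc/ΔE = 1240 / 2.550 = 486 nm.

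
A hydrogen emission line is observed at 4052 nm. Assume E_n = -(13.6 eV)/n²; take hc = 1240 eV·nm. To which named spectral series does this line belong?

Brackett

ΔE = 1240/4052 = 0.3060 eV.
This matches 13.6 × (1/4² − 1/5²), so n_f = 4: the Brackett series.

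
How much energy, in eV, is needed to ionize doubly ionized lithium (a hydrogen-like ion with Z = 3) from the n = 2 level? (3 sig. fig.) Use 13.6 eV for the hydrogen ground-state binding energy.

30.6 eV

E_n = −13.6 Z²/n² = −122.4/n² eV for Z = 3.
E_2 = −122.4/4 = −30.6 eV, so ionization (to E = 0) requires 30.6 eV.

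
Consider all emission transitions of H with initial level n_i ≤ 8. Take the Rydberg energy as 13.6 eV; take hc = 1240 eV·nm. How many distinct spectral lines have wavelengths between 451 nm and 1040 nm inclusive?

Enumerate all n_i → n_f pairs with 1 ≤ n_f < n_i ≤ 8 and compute λ = 1240 / [13.6·1·(1/n_f² − 1/n_i²)].
Lines falling in [451, 1040] nm: 4→2 (486.3 nm), 3→2 (656.5 nm), 8→3 (954.9 nm), 7→3 (1005 nm).

4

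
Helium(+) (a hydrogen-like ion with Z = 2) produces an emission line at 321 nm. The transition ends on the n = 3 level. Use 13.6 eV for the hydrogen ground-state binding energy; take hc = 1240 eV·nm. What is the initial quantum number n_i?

The photon energy is ΔE = hc/λ = 1240 / 321 = 3.863 eV.
With Z = 2, ΔE = 54.40 × (1/n_f² − 1/n_i²), so 1/n_f² − 1/n_i² = 0.07101.
With n_f = 3: 1/n_i² = 1/9 − 0.07101 = 0.04010, so n_i ≈ 4.99.

n_i = 5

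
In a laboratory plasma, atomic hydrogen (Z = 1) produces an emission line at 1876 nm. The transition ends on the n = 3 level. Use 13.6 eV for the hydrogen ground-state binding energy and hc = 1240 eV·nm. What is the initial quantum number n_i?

The photon energy is ΔE = hc/λ = 1240 / 1876 = 0.6610 eV.
With Z = 1, ΔE = 13.60 × (1/n_f² − 1/n_i²), so 1/n_f² − 1/n_i² = 0.04860.
With n_f = 3: 1/n_i² = 1/9 − 0.04860 = 0.06251, so n_i ≈ 4.00.

n_i = 4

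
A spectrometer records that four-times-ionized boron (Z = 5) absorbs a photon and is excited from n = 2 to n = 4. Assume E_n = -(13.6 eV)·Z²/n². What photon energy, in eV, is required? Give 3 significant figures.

63.8 eV

The Bohr energies scale as Z², so for Z = 5: E_n = −340.0/n² eV.
E_4 = −340.0/16 = −21.25 eV and E_2 = −340.0/4 = −85.00 eV.
The photon energy is |E_4 − E_2| = 63.8 eV.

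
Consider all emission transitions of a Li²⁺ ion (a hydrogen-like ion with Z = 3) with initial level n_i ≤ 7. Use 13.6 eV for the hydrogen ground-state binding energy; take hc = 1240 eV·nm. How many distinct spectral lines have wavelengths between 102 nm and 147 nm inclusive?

3

Enumerate all n_i → n_f pairs with 1 ≤ n_f < n_i ≤ 7 and compute λ = 1240 / [13.6·9·(1/n_f² − 1/n_i²)].
Lines falling in [102, 147] nm: 7→3 (111.7 nm), 6→3 (121.6 nm), 5→3 (142.5 nm).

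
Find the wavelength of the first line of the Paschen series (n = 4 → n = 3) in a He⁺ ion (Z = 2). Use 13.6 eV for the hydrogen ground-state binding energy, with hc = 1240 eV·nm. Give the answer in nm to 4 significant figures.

The Paschen series terminates on n_f = 3; the first line has n_i = 3+1 = 4.
ΔE = 54.40 × (1/3² − 1/4²) = 2.644 eV.
λ = 1240 / 2.644 = 468.9 nm.

468.9 nm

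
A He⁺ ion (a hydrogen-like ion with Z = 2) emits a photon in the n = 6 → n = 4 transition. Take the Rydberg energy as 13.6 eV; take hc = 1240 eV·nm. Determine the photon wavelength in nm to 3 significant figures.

For Z = 2 the level energies scale as Z², so the effective Rydberg energy is 13.6 × 4 = 54.40 eV.
ΔE = 54.40 × (1/4² − 1/6²) = 54.40 × 0.03472 = 1.889 eV.
λ = hc/ΔE = 1240 / 1.889 = 656 nm.

656 nm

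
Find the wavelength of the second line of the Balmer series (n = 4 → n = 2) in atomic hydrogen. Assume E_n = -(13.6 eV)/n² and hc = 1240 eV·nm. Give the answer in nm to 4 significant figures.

The Balmer series terminates on n_f = 2; the second line has n_i = 2+2 = 4.
ΔE = 13.60 × (1/2² − 1/4²) = 2.550 eV.
λ = 1240 / 2.550 = 486.3 nm.

486.3 nm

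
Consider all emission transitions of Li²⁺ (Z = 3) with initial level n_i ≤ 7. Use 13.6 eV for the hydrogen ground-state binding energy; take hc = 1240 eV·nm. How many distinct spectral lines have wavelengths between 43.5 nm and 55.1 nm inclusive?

4

Enumerate all n_i → n_f pairs with 1 ≤ n_f < n_i ≤ 7 and compute λ = 1240 / [13.6·9·(1/n_f² − 1/n_i²)].
Lines falling in [43.5, 55.1] nm: 7→2 (44.12 nm), 6→2 (45.59 nm), 5→2 (48.24 nm), 4→2 (54.03 nm).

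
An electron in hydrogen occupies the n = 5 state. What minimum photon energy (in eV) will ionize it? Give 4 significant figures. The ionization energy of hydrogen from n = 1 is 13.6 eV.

0.5440 eV

E_5 = −13.60/25 = −0.5440 eV, so ionization (to E = 0) requires 0.5440 eV.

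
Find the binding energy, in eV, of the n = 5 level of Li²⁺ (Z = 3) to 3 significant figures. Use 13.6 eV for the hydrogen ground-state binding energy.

4.90 eV

E_n = −13.6 Z²/n² = −122.4/n² eV for Z = 3.
E_5 = −122.4/25 = −4.90 eV, so ionization (to E = 0) requires 4.90 eV.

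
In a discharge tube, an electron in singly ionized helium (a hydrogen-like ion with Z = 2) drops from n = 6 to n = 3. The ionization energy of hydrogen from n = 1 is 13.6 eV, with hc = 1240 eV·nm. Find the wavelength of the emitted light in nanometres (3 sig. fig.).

For Z = 2 the level energies scale as Z², so the effective Rydberg energy is 13.6 × 4 = 54.40 eV.
ΔE = 54.40 × (1/3² − 1/6²) = 54.40 × 0.08333 = 4.533 eV.
λ = hc/ΔE = 1240 / 4.533 = 274 nm.

274 nm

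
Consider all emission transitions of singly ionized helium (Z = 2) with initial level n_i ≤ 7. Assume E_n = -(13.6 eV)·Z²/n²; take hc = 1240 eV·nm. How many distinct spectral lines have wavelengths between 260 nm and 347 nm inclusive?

2

Enumerate all n_i → n_f pairs with 1 ≤ n_f < n_i ≤ 7 and compute λ = 1240 / [13.6·4·(1/n_f² − 1/n_i²)].
Lines falling in [260, 347] nm: 6→3 (273.5 nm), 5→3 (320.5 nm).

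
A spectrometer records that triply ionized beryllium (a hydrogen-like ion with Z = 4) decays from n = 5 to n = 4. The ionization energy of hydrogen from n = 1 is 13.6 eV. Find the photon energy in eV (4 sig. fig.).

The Bohr energies scale as Z², so for Z = 4: E_n = −217.6/n² eV.
E_5 = −217.6/25 = −8.704 eV and E_4 = −217.6/16 = −13.60 eV.
The photon energy is |E_5 − E_4| = 4.896 eV.

4.896 eV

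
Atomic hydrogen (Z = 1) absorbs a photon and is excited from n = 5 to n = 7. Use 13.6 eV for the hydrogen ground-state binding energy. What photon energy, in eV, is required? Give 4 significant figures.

E_7 = −13.60/49 = −0.2776 eV and E_5 = −13.60/25 = −0.5440 eV.
The photon energy is |E_7 − E_5| = 0.2664 eV.

0.2664 eV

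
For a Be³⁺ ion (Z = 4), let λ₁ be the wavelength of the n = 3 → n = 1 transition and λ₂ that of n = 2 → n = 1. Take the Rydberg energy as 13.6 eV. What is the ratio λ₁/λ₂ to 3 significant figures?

λ ∝ 1/ΔE ∝ 1/(1/n_f² − 1/n_i²), and the Z² and hc factors cancel in the ratio.
λ₁/λ₂ = (1/1² − 1/2²)/(1/1² − 1/3²) = 0.7500/0.8889 = 0.844.

0.844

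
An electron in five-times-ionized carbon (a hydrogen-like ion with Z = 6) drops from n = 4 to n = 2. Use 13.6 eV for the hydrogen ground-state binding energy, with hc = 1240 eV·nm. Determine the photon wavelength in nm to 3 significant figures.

13.5 nm

For Z = 6 the level energies scale as Z², so the effective Rydberg energy is 13.6 × 36 = 489.6 eV.
ΔE = 489.6 × (1/2² − 1/4²) = 489.6 × 0.1875 = 91.80 eV.
λ = hc/ΔE = 1240 / 91.80 = 13.5 nm.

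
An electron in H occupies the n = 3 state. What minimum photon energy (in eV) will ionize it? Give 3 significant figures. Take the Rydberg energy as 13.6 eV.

E_3 = −13.60/9 = −1.51 eV, so ionization (to E = 0) requires 1.51 eV.

1.51 eV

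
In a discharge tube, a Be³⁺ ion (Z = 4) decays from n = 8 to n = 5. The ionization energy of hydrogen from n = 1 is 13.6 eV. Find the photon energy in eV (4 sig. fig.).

The Bohr energies scale as Z², so for Z = 4: E_n = −217.6/n² eV.
E_8 = −217.6/64 = −3.400 eV and E_5 = −217.6/25 = −8.704 eV.
The photon energy is |E_8 − E_5| = 5.304 eV.

5.304 eV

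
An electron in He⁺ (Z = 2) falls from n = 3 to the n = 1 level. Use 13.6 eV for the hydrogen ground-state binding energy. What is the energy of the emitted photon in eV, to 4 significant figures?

The Bohr energies scale as Z², so for Z = 2: E_n = −54.40/n² eV.
E_3 = −54.40/9 = −6.044 eV and E_1 = −54.40/1 = −54.40 eV.
The photon energy is |E_3 − E_1| = 48.36 eV.

48.36 eV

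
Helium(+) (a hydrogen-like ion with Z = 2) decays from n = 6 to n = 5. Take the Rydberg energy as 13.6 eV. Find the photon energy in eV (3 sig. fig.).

The Bohr energies scale as Z², so for Z = 2: E_n = −54.40/n² eV.
E_6 = −54.40/36 = −1.511 eV and E_5 = −54.40/25 = −2.176 eV.
The photon energy is |E_6 − E_5| = 0.665 eV.

0.665 eV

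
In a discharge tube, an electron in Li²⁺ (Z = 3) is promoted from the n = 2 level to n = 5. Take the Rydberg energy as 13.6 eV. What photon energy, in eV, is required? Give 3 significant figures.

The Bohr energies scale as Z², so for Z = 3: E_n = −122.4/n² eV.
E_5 = −122.4/25 = −4.896 eV and E_2 = −122.4/4 = −30.60 eV.
The photon energy is |E_5 − E_2| = 25.7 eV.

25.7 eV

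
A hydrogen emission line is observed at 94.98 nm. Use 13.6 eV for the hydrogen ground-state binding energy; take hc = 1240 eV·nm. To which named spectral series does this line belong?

Lyman

ΔE = 1240/94.98 = 13.06 eV.
This matches 13.6 × (1/1² − 1/5²), so n_f = 1: the Lyman series.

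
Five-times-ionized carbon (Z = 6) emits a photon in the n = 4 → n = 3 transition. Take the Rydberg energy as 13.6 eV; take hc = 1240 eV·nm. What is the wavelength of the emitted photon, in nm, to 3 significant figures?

For Z = 6 the level energies scale as Z², so the effective Rydberg energy is 13.6 × 36 = 489.6 eV.
ΔE = 489.6 × (1/3² − 1/4²) = 489.6 × 0.04861 = 23.80 eV.
λ = hc/ΔE = 1240 / 23.80 = 52.1 nm.

52.1 nm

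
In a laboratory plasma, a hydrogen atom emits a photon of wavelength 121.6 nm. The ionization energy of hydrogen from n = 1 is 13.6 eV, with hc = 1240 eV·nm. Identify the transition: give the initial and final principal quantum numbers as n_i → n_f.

n_i = 2, n_f = 1

The photon energy is ΔE = hc/λ = 1240 / 121.6 = 10.20 eV.
With Z = 1, ΔE = 13.60 × (1/n_f² − 1/n_i²), so 1/n_f² − 1/n_i² = 0.7498.
Trying n_f = 1 gives 1/n_i² = 0.2502, i.e. n_i ≈ 2; this pair matches.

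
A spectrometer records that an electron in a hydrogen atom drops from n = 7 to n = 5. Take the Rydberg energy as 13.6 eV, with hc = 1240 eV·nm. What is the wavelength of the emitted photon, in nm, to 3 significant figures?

ΔE = 13.60 × (1/5² − 1/7²) = 13.60 × 0.01959 = 0.2664 eV.
λ = hc/ΔE = 1240 / 0.2664 = 4650 nm.
This line belongs to the Pfund series.

4650 nm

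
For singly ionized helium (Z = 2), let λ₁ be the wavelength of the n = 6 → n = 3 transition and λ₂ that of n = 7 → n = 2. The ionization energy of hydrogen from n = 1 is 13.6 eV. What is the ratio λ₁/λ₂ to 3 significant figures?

λ ∝ 1/ΔE ∝ 1/(1/n_f² − 1/n_i²), and the Z² and hc factors cancel in the ratio.
λ₁/λ₂ = (1/2² − 1/7²)/(1/3² − 1/6²) = 0.2296/0.08333 = 2.76.

2.76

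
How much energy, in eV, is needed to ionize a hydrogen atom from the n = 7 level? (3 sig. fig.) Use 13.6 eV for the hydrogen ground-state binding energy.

E_7 = −13.60/49 = −0.278 eV, so ionization (to E = 0) requires 0.278 eV.

0.278 eV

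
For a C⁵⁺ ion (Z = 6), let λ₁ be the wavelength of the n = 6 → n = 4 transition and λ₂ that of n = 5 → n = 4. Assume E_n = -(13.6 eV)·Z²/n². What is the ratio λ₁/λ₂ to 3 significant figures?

0.648

λ ∝ 1/ΔE ∝ 1/(1/n_f² − 1/n_i²), and the Z² and hc factors cancel in the ratio.
λ₁/λ₂ = (1/4² − 1/5²)/(1/4² − 1/6²) = 0.02250/0.03472 = 0.648.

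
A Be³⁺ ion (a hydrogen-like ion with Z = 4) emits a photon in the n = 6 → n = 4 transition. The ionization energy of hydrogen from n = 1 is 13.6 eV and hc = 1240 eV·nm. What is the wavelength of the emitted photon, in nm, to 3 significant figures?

164 nm

For Z = 4 the level energies scale as Z², so the effective Rydberg energy is 13.6 × 16 = 217.6 eV.
ΔE = 217.6 × (1/4² − 1/6²) = 217.6 × 0.03472 = 7.556 eV.
λ = hc/ΔE = 1240 / 7.556 = 164 nm.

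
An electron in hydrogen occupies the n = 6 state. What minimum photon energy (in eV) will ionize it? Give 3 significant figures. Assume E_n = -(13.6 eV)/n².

0.378 eV

E_6 = −13.60/36 = −0.378 eV, so ionization (to E = 0) requires 0.378 eV.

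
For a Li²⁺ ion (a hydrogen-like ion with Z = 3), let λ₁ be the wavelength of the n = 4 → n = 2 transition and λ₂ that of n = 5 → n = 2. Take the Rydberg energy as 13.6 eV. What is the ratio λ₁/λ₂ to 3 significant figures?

1.12

λ ∝ 1/ΔE ∝ 1/(1/n_f² − 1/n_i²), and the Z² and hc factors cancel in the ratio.
λ₁/λ₂ = (1/2² − 1/5²)/(1/2² − 1/4²) = 0.2100/0.1875 = 1.12.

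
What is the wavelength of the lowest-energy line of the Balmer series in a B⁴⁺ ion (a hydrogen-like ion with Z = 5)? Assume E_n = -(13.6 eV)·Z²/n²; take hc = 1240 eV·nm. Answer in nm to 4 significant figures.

26.26 nm

The Balmer series terminates on n_f = 2; the first line has n_i = 2+1 = 3.
ΔE = 340.0 × (1/2² − 1/3²) = 47.22 eV.
λ = 1240 / 47.22 = 26.26 nm.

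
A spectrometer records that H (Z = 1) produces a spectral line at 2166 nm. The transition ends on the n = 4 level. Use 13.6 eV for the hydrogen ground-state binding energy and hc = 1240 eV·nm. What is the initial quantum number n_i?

n_i = 7

The photon energy is ΔE = hc/λ = 1240 / 2166 = 0.5725 eV.
With Z = 1, ΔE = 13.60 × (1/n_f² − 1/n_i²), so 1/n_f² − 1/n_i² = 0.04209.
With n_f = 4: 1/n_i² = 1/16 − 0.04209 = 0.02041, so n_i ≈ 7.00.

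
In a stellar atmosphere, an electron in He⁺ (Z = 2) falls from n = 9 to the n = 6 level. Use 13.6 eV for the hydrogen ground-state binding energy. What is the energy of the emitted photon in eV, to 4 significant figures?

The Bohr energies scale as Z², so for Z = 2: E_n = −54.40/n² eV.
E_9 = −54.40/81 = −0.6716 eV and E_6 = −54.40/36 = −1.511 eV.
The photon energy is |E_9 − E_6| = 0.8395 eV.

0.8395 eV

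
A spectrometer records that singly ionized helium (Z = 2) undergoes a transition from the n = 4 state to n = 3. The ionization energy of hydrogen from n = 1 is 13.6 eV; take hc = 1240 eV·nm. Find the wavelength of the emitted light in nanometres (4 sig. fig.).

For Z = 2 the level energies scale as Z², so the effective Rydberg energy is 13.6 × 4 = 54.40 eV.
ΔE = 54.40 × (1/3² − 1/4²) = 54.40 × 0.04861 = 2.644 eV.
λ = hc/ΔE = 1240 / 2.644 = 468.9 nm.

468.9 nm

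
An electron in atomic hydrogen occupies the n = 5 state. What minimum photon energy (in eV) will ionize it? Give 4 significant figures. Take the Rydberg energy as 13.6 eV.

0.5440 eV

E_5 = −13.60/25 = −0.5440 eV, so ionization (to E = 0) requires 0.5440 eV.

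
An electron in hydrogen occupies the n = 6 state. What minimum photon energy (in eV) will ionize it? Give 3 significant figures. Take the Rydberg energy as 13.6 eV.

E_6 = −13.60/36 = −0.378 eV, so ionization (to E = 0) requires 0.378 eV.

0.378 eV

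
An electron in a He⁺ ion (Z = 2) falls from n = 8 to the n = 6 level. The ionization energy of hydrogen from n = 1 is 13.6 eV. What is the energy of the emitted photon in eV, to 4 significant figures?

The Bohr energies scale as Z², so for Z = 2: E_n = −54.40/n² eV.
E_8 = −54.40/64 = −0.8500 eV and E_6 = −54.40/36 = −1.511 eV.
The photon energy is |E_8 − E_6| = 0.6611 eV.

0.6611 eV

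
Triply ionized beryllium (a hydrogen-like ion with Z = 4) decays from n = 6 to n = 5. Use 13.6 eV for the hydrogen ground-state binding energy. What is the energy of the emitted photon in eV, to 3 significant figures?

2.66 eV

The Bohr energies scale as Z², so for Z = 4: E_n = −217.6/n² eV.
E_6 = −217.6/36 = −6.044 eV and E_5 = −217.6/25 = −8.704 eV.
The photon energy is |E_6 − E_5| = 2.66 eV.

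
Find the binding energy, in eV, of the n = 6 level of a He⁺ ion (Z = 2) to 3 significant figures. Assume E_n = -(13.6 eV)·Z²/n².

E_n = −13.6 Z²/n² = −54.40/n² eV for Z = 2.
E_6 = −54.40/36 = −1.51 eV, so ionization (to E = 0) requires 1.51 eV.

1.51 eV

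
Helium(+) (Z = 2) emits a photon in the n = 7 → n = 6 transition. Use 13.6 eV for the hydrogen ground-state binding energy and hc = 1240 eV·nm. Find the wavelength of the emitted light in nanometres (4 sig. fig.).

For Z = 2 the level energies scale as Z², so the effective Rydberg energy is 13.6 × 4 = 54.40 eV.
ΔE = 54.40 × (1/6² − 1/7²) = 54.40 × 0.007370 = 0.4009 eV.
λ = hc/ΔE = 1240 / 0.4009 = 3093 nm.

3093 nm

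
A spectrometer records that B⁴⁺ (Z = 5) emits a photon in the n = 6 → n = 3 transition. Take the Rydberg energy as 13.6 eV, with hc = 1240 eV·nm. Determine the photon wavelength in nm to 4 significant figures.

For Z = 5 the level energies scale as Z², so the effective Rydberg energy is 13.6 × 25 = 340.0 eV.
ΔE = 340.0 × (1/3² − 1/6²) = 340.0 × 0.08333 = 28.33 eV.
λ = hc/ΔE = 1240 / 28.33 = 43.76 nm.

43.76 nm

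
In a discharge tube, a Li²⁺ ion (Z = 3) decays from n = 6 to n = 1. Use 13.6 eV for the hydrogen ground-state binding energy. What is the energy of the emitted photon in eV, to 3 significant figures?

119 eV

The Bohr energies scale as Z², so for Z = 3: E_n = −122.4/n² eV.
E_6 = −122.4/36 = −3.400 eV and E_1 = −122.4/1 = −122.4 eV.
The photon energy is |E_6 − E_1| = 119 eV.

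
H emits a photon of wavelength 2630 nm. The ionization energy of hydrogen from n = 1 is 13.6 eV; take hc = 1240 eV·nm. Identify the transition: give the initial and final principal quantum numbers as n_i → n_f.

The photon energy is ΔE = hc/λ = 1240 / 2630 = 0.4715 eV.
With Z = 1, ΔE = 13.60 × (1/n_f² − 1/n_i²), so 1/n_f² − 1/n_i² = 0.03467.
Trying n_f = 4 gives 1/n_i² = 0.02783, i.e. n_i ≈ 6; this pair matches.

n_i = 6, n_f = 4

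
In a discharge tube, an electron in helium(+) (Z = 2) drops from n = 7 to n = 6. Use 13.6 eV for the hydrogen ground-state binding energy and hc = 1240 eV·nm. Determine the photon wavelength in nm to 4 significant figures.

For Z = 2 the level energies scale as Z², so the effective Rydberg energy is 13.6 × 4 = 54.40 eV.
ΔE = 54.40 × (1/6² − 1/7²) = 54.40 × 0.007370 = 0.4009 eV.
λ = hc/ΔE = 1240 / 0.4009 = 3093 nm.

3093 nm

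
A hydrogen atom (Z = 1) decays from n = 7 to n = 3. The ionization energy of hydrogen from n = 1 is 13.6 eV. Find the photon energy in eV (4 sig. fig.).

1.234 eV

E_7 = −13.60/49 = −0.2776 eV and E_3 = −13.60/9 = −1.511 eV.
The photon energy is |E_7 − E_3| = 1.234 eV.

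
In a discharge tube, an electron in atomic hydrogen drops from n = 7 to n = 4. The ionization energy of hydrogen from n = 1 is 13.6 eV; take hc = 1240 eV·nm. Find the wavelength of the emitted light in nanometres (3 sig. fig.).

2170 nm

ΔE = 13.60 × (1/4² − 1/7²) = 13.60 × 0.04209 = 0.5724 eV.
λ = hc/ΔE = 1240 / 0.5724 = 2170 nm.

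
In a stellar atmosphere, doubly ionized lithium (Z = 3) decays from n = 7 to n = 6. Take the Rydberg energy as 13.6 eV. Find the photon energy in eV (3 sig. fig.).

0.902 eV

The Bohr energies scale as Z², so for Z = 3: E_n = −122.4/n² eV.
E_7 = −122.4/49 = −2.498 eV and E_6 = −122.4/36 = −3.400 eV.
The photon energy is |E_7 − E_6| = 0.902 eV.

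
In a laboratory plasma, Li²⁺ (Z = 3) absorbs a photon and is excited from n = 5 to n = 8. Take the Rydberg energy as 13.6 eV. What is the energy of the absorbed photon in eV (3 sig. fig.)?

2.98 eV

The Bohr energies scale as Z², so for Z = 3: E_n = −122.4/n² eV.
E_8 = −122.4/64 = −1.913 eV and E_5 = −122.4/25 = −4.896 eV.
The photon energy is |E_8 − E_5| = 2.98 eV.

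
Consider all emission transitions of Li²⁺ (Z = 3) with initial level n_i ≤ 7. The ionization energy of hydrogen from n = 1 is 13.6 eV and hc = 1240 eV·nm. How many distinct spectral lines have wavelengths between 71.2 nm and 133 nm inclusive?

Enumerate all n_i → n_f pairs with 1 ≤ n_f < n_i ≤ 7 and compute λ = 1240 / [13.6·9·(1/n_f² − 1/n_i²)].
Lines falling in [71.2, 133] nm: 3→2 (72.94 nm), 7→3 (111.7 nm), 6→3 (121.6 nm).

3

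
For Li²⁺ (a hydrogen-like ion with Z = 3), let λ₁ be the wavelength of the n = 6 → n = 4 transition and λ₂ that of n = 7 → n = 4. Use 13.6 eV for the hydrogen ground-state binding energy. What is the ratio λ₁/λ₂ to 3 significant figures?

λ ∝ 1/ΔE ∝ 1/(1/n_f² − 1/n_i²), and the Z² and hc factors cancel in the ratio.
λ₁/λ₂ = (1/4² − 1/7²)/(1/4² − 1/6²) = 0.04209/0.03472 = 1.21.

1.21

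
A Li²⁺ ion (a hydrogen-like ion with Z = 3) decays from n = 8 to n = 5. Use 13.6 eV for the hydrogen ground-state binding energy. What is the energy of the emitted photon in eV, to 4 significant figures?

2.984 eV

The Bohr energies scale as Z², so for Z = 3: E_n = −122.4/n² eV.
E_8 = −122.4/64 = −1.913 eV and E_5 = −122.4/25 = −4.896 eV.
The photon energy is |E_8 − E_5| = 2.984 eV.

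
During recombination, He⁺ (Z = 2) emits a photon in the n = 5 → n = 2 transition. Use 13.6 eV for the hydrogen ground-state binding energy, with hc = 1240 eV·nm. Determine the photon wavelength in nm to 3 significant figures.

For Z = 2 the level energies scale as Z², so the effective Rydberg energy is 13.6 × 4 = 54.40 eV.
ΔE = 54.40 × (1/2² − 1/5²) = 54.40 × 0.2100 = 11.42 eV.
λ = hc/ΔE = 1240 / 11.42 = 109 nm.

109 nm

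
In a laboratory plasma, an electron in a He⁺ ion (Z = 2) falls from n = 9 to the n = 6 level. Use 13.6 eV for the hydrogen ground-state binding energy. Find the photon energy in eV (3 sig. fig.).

The Bohr energies scale as Z², so for Z = 2: E_n = −54.40/n² eV.
E_9 = −54.40/81 = −0.6716 eV and E_6 = −54.40/36 = −1.511 eV.
The photon energy is |E_9 − E_6| = 0.840 eV.

0.840 eV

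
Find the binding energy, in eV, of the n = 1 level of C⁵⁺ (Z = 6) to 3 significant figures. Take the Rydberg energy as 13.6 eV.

490 eV

E_n = −13.6 Z²/n² = −489.6/n² eV for Z = 6.
E_1 = −489.6/1 = −490 eV, so ionization (to E = 0) requires 490 eV.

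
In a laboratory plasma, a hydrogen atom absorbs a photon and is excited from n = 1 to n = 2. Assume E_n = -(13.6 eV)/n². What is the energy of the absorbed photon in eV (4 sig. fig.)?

E_2 = −13.60/4 = −3.400 eV and E_1 = −13.60/1 = −13.60 eV.
The photon energy is |E_2 − E_1| = 10.20 eV.

10.20 eV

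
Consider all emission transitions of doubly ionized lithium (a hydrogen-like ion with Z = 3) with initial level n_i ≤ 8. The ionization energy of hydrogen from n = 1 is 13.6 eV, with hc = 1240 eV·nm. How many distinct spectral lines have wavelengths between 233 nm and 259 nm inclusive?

Enumerate all n_i → n_f pairs with 1 ≤ n_f < n_i ≤ 8 and compute λ = 1240 / [13.6·9·(1/n_f² − 1/n_i²)].
Lines falling in [233, 259] nm: 7→4 (240.7 nm).

1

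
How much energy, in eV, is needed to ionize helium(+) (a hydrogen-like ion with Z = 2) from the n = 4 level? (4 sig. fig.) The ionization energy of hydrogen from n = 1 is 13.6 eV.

3.400 eV

E_n = −13.6 Z²/n² = −54.40/n² eV for Z = 2.
E_4 = −54.40/16 = −3.400 eV, so ionization (to E = 0) requires 3.400 eV.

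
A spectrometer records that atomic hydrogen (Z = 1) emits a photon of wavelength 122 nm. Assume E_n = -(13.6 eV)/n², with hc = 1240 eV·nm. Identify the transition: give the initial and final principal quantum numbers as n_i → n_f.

The photon energy is ΔE = hc/λ = 1240 / 122 = 10.16 eV.
With Z = 1, ΔE = 13.60 × (1/n_f² − 1/n_i²), so 1/n_f² − 1/n_i² = 0.7473.
Trying n_f = 1 gives 1/n_i² = 0.2527, i.e. n_i ≈ 2; this pair matches.

n_i = 2, n_f = 1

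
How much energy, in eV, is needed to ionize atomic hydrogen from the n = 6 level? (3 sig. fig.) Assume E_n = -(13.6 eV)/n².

E_6 = −13.60/36 = −0.378 eV, so ionization (to E = 0) requires 0.378 eV.

0.378 eV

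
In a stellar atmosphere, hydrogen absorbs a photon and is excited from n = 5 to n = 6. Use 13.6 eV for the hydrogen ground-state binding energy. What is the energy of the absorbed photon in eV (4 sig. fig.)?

E_6 = −13.60/36 = −0.3778 eV and E_5 = −13.60/25 = −0.5440 eV.
The photon energy is |E_6 − E_5| = 0.1662 eV.

0.1662 eV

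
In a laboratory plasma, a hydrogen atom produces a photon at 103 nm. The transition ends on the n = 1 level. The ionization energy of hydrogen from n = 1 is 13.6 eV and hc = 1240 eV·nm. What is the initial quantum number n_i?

The photon energy is ΔE = hc/λ = 1240 / 103 = 12.04 eV.
With Z = 1, ΔE = 13.60 × (1/n_f² − 1/n_i²), so 1/n_f² − 1/n_i² = 0.8852.
With n_f = 1: 1/n_i² = 1/1 − 0.8852 = 0.1148, so n_i ≈ 2.95.

n_i = 3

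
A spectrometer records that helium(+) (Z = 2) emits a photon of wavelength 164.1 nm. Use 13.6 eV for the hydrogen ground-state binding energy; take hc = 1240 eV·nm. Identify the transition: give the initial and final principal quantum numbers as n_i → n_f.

The photon energy is ΔE = hc/λ = 1240 / 164.1 = 7.556 eV.
With Z = 2, ΔE = 54.40 × (1/n_f² − 1/n_i²), so 1/n_f² − 1/n_i² = 0.1389.
Trying n_f = 2 gives 1/n_i² = 0.1111, i.e. n_i ≈ 3; this pair matches.

n_i = 3, n_f = 2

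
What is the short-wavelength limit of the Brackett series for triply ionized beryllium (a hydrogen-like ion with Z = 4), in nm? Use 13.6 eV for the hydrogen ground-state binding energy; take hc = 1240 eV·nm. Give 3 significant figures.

91.2 nm

The Brackett series has lower level n_f = 4; the series limit corresponds to n_i → ∞.
ΔE_max = 13.6 × 16 / 4² = 13.60 eV.
λ_min = 1240 / 13.60 = 91.2 nm.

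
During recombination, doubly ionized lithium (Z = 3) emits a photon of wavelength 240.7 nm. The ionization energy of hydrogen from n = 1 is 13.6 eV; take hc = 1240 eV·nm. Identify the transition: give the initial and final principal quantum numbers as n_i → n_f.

n_i = 7, n_f = 4

The photon energy is ΔE = hc/λ = 1240 / 240.7 = 5.152 eV.
With Z = 3, ΔE = 122.4 × (1/n_f² − 1/n_i²), so 1/n_f² − 1/n_i² = 0.04209.
Trying n_f = 4 gives 1/n_i² = 0.02041, i.e. n_i ≈ 7; this pair matches.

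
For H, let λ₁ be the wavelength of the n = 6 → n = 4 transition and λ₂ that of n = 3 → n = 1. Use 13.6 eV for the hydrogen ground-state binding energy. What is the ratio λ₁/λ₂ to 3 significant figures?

λ ∝ 1/ΔE ∝ 1/(1/n_f² − 1/n_i²), and the Z² and hc factors cancel in the ratio.
λ₁/λ₂ = (1/1² − 1/3²)/(1/4² − 1/6²) = 0.8889/0.03472 = 25.6.

25.6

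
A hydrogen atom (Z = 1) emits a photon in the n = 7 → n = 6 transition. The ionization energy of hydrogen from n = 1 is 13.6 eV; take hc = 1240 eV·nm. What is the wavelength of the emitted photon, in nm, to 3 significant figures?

ΔE = 13.60 × (1/6² − 1/7²) = 13.60 × 0.007370 = 0.1002 eV.
λ = hc/ΔE = 1240 / 0.1002 = 12400 nm.

12400 nm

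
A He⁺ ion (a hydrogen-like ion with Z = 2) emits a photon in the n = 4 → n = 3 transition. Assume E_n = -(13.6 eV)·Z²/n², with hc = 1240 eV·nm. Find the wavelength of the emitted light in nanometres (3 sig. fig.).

469 nm

For Z = 2 the level energies scale as Z², so the effective Rydberg energy is 13.6 × 4 = 54.40 eV.
ΔE = 54.40 × (1/3² − 1/4²) = 54.40 × 0.04861 = 2.644 eV.
λ = hc/ΔE = 1240 / 2.644 = 469 nm.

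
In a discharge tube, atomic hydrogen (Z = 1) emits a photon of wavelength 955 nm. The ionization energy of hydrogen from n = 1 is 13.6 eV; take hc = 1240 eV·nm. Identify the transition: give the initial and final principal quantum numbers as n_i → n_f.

The photon energy is ΔE = hc/λ = 1240 / 955 = 1.298 eV.
With Z = 1, ΔE = 13.60 × (1/n_f² − 1/n_i²), so 1/n_f² − 1/n_i² = 0.09547.
Trying n_f = 3 gives 1/n_i² = 0.01564, i.e. n_i ≈ 8; this pair matches.

n_i = 8, n_f = 3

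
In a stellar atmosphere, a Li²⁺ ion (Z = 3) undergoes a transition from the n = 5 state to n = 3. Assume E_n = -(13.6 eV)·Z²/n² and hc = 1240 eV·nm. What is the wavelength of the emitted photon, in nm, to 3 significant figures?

142 nm

For Z = 3 the level energies scale as Z², so the effective Rydberg energy is 13.6 × 9 = 122.4 eV.
ΔE = 122.4 × (1/3² − 1/5²) = 122.4 × 0.07111 = 8.704 eV.
λ = hc/ΔE = 1240 / 8.704 = 142 nm.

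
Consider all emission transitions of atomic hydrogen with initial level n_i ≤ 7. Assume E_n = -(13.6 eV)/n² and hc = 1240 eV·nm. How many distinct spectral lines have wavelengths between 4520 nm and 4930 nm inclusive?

1

Enumerate all n_i → n_f pairs with 1 ≤ n_f < n_i ≤ 7 and compute λ = 1240 / [13.6·1·(1/n_f² − 1/n_i²)].
Lines falling in [4520, 4930] nm: 7→5 (4654 nm).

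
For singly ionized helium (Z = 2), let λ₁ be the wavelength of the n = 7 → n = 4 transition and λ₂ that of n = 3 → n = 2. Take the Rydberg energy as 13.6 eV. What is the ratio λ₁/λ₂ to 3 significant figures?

λ ∝ 1/ΔE ∝ 1/(1/n_f² − 1/n_i²), and the Z² and hc factors cancel in the ratio.
λ₁/λ₂ = (1/2² − 1/3²)/(1/4² − 1/7²) = 0.1389/0.04209 = 3.30.

3.30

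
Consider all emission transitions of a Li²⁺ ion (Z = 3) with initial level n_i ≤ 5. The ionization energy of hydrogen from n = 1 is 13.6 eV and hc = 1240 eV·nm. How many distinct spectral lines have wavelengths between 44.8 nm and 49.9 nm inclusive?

1

Enumerate all n_i → n_f pairs with 1 ≤ n_f < n_i ≤ 5 and compute λ = 1240 / [13.6·9·(1/n_f² − 1/n_i²)].
Lines falling in [44.8, 49.9] nm: 5→2 (48.24 nm).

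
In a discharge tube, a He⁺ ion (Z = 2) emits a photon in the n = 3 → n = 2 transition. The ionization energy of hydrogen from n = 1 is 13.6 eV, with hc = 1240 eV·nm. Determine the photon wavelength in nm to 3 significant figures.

164 nm

For Z = 2 the level energies scale as Z², so the effective Rydberg energy is 13.6 × 4 = 54.40 eV.
ΔE = 54.40 × (1/2² − 1/3²) = 54.40 × 0.1389 = 7.556 eV.
λ = hc/ΔE = 1240 / 7.556 = 164 nm.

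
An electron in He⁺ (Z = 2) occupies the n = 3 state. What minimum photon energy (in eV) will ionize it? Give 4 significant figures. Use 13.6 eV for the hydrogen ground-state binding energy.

E_n = −13.6 Z²/n² = −54.40/n² eV for Z = 2.
E_3 = −54.40/9 = −6.044 eV, so ionization (to E = 0) requires 6.044 eV.

6.044 eV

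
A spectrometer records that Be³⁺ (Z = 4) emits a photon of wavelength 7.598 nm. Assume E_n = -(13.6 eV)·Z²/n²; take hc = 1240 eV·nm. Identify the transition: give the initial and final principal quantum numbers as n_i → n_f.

n_i = 2, n_f = 1

The photon energy is ΔE = hc/λ = 1240 / 7.598 = 163.2 eV.
With Z = 4, ΔE = 217.6 × (1/n_f² − 1/n_i²), so 1/n_f² − 1/n_i² = 0.7500.
Trying n_f = 1 gives 1/n_i² = 0.2500, i.e. n_i ≈ 2; this pair matches.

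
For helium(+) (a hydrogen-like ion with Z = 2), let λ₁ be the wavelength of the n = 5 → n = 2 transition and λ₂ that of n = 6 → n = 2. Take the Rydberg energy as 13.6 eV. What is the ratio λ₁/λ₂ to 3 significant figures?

1.06

λ ∝ 1/ΔE ∝ 1/(1/n_f² − 1/n_i²), and the Z² and hc factors cancel in the ratio.
λ₁/λ₂ = (1/2² − 1/6²)/(1/2² − 1/5²) = 0.2222/0.2100 = 1.06.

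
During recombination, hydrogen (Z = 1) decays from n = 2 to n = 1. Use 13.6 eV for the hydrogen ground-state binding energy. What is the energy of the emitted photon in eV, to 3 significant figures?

E_2 = −13.60/4 = −3.400 eV and E_1 = −13.60/1 = −13.60 eV.
The photon energy is |E_2 − E_1| = 10.2 eV.

10.2 eV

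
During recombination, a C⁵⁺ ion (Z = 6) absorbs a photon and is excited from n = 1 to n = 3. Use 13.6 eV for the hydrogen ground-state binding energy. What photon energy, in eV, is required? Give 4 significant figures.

435.2 eV

The Bohr energies scale as Z², so for Z = 6: E_n = −489.6/n² eV.
E_3 = −489.6/9 = −54.40 eV and E_1 = −489.6/1 = −489.6 eV.
The photon energy is |E_3 − E_1| = 435.2 eV.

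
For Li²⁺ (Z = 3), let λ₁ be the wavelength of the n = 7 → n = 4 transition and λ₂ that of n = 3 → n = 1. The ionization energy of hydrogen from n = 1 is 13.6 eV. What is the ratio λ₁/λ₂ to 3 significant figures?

λ ∝ 1/ΔE ∝ 1/(1/n_f² − 1/n_i²), and the Z² and hc factors cancel in the ratio.
λ₁/λ₂ = (1/1² − 1/3²)/(1/4² − 1/7²) = 0.8889/0.04209 = 21.1.

21.1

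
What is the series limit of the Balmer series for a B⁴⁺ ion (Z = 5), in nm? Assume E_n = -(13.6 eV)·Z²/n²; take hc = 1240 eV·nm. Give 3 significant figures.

14.6 nm

The Balmer series has lower level n_f = 2; the series limit corresponds to n_i → ∞.
ΔE_max = 13.6 × 25 / 2² = 85.00 eV.
λ_min = 1240 / 85.00 = 14.6 nm.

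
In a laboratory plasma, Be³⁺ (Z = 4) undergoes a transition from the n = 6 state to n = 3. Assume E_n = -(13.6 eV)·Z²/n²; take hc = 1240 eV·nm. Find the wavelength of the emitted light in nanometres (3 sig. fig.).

68.4 nm

For Z = 4 the level energies scale as Z², so the effective Rydberg energy is 13.6 × 16 = 217.6 eV.
ΔE = 217.6 × (1/3² − 1/6²) = 217.6 × 0.08333 = 18.13 eV.
λ = hc/ΔE = 1240 / 18.13 = 68.4 nm.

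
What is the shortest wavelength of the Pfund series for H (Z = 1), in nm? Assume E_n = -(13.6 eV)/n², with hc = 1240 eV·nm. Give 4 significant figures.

2279 nm

The Pfund series has lower level n_f = 5; the series limit corresponds to n_i → ∞.
ΔE_max = 13.6 × 1 / 5² = 0.5440 eV.
λ_min = 1240 / 0.5440 = 2279 nm.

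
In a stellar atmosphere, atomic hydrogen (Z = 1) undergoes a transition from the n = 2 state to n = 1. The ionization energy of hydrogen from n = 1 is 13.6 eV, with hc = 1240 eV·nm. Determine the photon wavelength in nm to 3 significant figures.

ΔE = 13.60 × (1/1² − 1/2²) = 13.60 × 0.7500 = 10.20 eV.
λ = hc/ΔE = 1240 / 10.20 = 122 nm.

122 nm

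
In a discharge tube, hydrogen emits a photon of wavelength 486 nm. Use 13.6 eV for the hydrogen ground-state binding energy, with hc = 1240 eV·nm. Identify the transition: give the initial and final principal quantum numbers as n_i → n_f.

n_i = 4, n_f = 2

The photon energy is ΔE = hc/λ = 1240 / 486 = 2.551 eV.
With Z = 1, ΔE = 13.60 × (1/n_f² − 1/n_i²), so 1/n_f² − 1/n_i² = 0.1876.
Trying n_f = 2 gives 1/n_i² = 0.06239, i.e. n_i ≈ 4; this pair matches.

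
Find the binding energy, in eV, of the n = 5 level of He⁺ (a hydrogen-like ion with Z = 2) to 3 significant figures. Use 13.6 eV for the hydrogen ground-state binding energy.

2.18 eV

E_n = −13.6 Z²/n² = −54.40/n² eV for Z = 2.
E_5 = −54.40/25 = −2.18 eV, so ionization (to E = 0) requires 2.18 eV.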